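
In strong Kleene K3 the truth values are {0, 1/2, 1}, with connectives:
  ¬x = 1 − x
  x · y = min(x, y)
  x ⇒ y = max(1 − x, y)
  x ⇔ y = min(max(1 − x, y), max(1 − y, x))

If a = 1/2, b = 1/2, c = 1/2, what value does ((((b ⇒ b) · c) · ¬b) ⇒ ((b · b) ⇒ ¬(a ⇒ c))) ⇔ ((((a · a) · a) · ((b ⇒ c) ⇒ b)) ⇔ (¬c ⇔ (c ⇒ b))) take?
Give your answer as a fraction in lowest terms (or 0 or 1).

b ⇒ b = 1/2 ⇒ 1/2 = 1/2
(b ⇒ b) · c = 1/2 · 1/2 = 1/2
¬b = ¬1/2 = 1/2
((b ⇒ b) · c) · ¬b = 1/2 · 1/2 = 1/2
b · b = 1/2 · 1/2 = 1/2
a ⇒ c = 1/2 ⇒ 1/2 = 1/2
¬(a ⇒ c) = ¬1/2 = 1/2
(b · b) ⇒ ¬(a ⇒ c) = 1/2 ⇒ 1/2 = 1/2
(((b ⇒ b) · c) · ¬b) ⇒ ((b · b) ⇒ ¬(a ⇒ c)) = 1/2 ⇒ 1/2 = 1/2
a · a = 1/2 · 1/2 = 1/2
(a · a) · a = 1/2 · 1/2 = 1/2
b ⇒ c = 1/2 ⇒ 1/2 = 1/2
(b ⇒ c) ⇒ b = 1/2 ⇒ 1/2 = 1/2
((a · a) · a) · ((b ⇒ c) ⇒ b) = 1/2 · 1/2 = 1/2
¬c = ¬1/2 = 1/2
c ⇒ b = 1/2 ⇒ 1/2 = 1/2
¬c ⇔ (c ⇒ b) = 1/2 ⇔ 1/2 = 1/2
(((a · a) · a) · ((b ⇒ c) ⇒ b)) ⇔ (¬c ⇔ (c ⇒ b)) = 1/2 ⇔ 1/2 = 1/2
((((b ⇒ b) · c) · ¬b) ⇒ ((b · b) ⇒ ¬(a ⇒ c))) ⇔ ((((a · a) · a) · ((b ⇒ c) ⇒ b)) ⇔ (¬c ⇔ (c ⇒ b))) = 1/2 ⇔ 1/2 = 1/2

1/2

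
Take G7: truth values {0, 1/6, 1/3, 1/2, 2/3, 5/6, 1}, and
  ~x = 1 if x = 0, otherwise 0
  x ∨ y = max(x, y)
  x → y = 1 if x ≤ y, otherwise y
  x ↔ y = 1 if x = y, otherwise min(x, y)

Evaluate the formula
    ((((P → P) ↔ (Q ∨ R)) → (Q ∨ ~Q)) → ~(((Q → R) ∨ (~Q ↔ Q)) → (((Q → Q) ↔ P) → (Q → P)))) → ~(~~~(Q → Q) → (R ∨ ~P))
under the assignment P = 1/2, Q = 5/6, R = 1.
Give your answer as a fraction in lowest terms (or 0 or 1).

1

P → P = 1/2 → 1/2 = 1
Q ∨ R = 5/6 ∨ 1 = 1
(P → P) ↔ (Q ∨ R) = 1 ↔ 1 = 1
~Q = ~5/6 = 0
Q ∨ ~Q = 5/6 ∨ 0 = 5/6
((P → P) ↔ (Q ∨ R)) → (Q ∨ ~Q) = 1 → 5/6 = 5/6
Q → R = 5/6 → 1 = 1
~Q = ~5/6 = 0
~Q ↔ Q = 0 ↔ 5/6 = 0
(Q → R) ∨ (~Q ↔ Q) = 1 ∨ 0 = 1
Q → Q = 5/6 → 5/6 = 1
(Q → Q) ↔ P = 1 ↔ 1/2 = 1/2
Q → P = 5/6 → 1/2 = 1/2
((Q → Q) ↔ P) → (Q → P) = 1/2 → 1/2 = 1
((Q → R) ∨ (~Q ↔ Q)) → (((Q → Q) ↔ P) → (Q → P)) = 1 → 1 = 1
~(((Q → R) ∨ (~Q ↔ Q)) → (((Q → Q) ↔ P) → (Q → P))) = ~1 = 0
(((P → P) ↔ (Q ∨ R)) → (Q ∨ ~Q)) → ~(((Q → R) ∨ (~Q ↔ Q)) → (((Q → Q) ↔ P) → (Q → P))) = 5/6 → 0 = 0
Q → Q = 5/6 → 5/6 = 1
~(Q → Q) = ~1 = 0
~~(Q → Q) = ~0 = 1
~~~(Q → Q) = ~1 = 0
~P = ~1/2 = 0
R ∨ ~P = 1 ∨ 0 = 1
~~~(Q → Q) → (R ∨ ~P) = 0 → 1 = 1
~(~~~(Q → Q) → (R ∨ ~P)) = ~1 = 0
((((P → P) ↔ (Q ∨ R)) → (Q ∨ ~Q)) → ~(((Q → R) ∨ (~Q ↔ Q)) → (((Q → Q) ↔ P) → (Q → P)))) → ~(~~~(Q → Q) → (R ∨ ~P)) = 0 → 0 = 1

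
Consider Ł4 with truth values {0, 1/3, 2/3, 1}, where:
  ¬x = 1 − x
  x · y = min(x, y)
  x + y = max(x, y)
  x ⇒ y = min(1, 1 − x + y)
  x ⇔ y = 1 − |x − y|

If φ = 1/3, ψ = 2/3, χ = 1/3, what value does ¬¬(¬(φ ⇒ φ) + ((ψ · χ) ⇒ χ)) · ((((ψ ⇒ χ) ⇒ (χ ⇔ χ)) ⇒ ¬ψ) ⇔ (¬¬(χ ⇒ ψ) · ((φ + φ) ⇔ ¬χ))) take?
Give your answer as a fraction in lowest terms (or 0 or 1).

φ ⇒ φ = 1/3 ⇒ 1/3 = 1
¬(φ ⇒ φ) = ¬1 = 0
ψ · χ = 2/3 · 1/3 = 1/3
(ψ · χ) ⇒ χ = 1/3 ⇒ 1/3 = 1
¬(φ ⇒ φ) + ((ψ · χ) ⇒ χ) = 0 + 1 = 1
¬(¬(φ ⇒ φ) + ((ψ · χ) ⇒ χ)) = ¬1 = 0
¬¬(¬(φ ⇒ φ) + ((ψ · χ) ⇒ χ)) = ¬0 = 1
ψ ⇒ χ = 2/3 ⇒ 1/3 = 2/3
χ ⇔ χ = 1/3 ⇔ 1/3 = 1
(ψ ⇒ χ) ⇒ (χ ⇔ χ) = 2/3 ⇒ 1 = 1
¬ψ = ¬2/3 = 1/3
((ψ ⇒ χ) ⇒ (χ ⇔ χ)) ⇒ ¬ψ = 1 ⇒ 1/3 = 1/3
χ ⇒ ψ = 1/3 ⇒ 2/3 = 1
¬(χ ⇒ ψ) = ¬1 = 0
¬¬(χ ⇒ ψ) = ¬0 = 1
φ + φ = 1/3 + 1/3 = 1/3
¬χ = ¬1/3 = 2/3
(φ + φ) ⇔ ¬χ = 1/3 ⇔ 2/3 = 2/3
¬¬(χ ⇒ ψ) · ((φ + φ) ⇔ ¬χ) = 1 · 2/3 = 2/3
(((ψ ⇒ χ) ⇒ (χ ⇔ χ)) ⇒ ¬ψ) ⇔ (¬¬(χ ⇒ ψ) · ((φ + φ) ⇔ ¬χ)) = 1/3 ⇔ 2/3 = 2/3
¬¬(¬(φ ⇒ φ) + ((ψ · χ) ⇒ χ)) · ((((ψ ⇒ χ) ⇒ (χ ⇔ χ)) ⇒ ¬ψ) ⇔ (¬¬(χ ⇒ ψ) · ((φ + φ) ⇔ ¬χ))) = 1 · 2/3 = 2/3

2/3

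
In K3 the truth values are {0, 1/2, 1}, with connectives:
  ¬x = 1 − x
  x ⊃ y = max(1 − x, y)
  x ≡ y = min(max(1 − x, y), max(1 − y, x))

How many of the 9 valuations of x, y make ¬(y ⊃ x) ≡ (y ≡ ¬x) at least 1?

3

x = 0, y = 0 ↦ 1  ≥
x = 0, y = 1/2 ↦ 1/2  <
x = 0, y = 1 ↦ 1  ≥
x = 1/2, y = 0 ↦ 1/2  <
x = 1/2, y = 1/2 ↦ 1/2  <
x = 1/2, y = 1 ↦ 1/2  <
x = 1, y = 0 ↦ 0  <
x = 1, y = 1/2 ↦ 1/2  <
x = 1, y = 1 ↦ 1  ≥
So 3 of the 9 assignments meet the threshold.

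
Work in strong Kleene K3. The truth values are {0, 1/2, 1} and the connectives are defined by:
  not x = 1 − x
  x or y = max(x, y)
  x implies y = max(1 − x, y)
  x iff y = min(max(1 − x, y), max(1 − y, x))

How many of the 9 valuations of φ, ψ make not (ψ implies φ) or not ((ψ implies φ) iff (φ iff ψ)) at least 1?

2

φ = 0, ψ = 0 ↦ 0  <
φ = 0, ψ = 1/2 ↦ 1/2  <
φ = 0, ψ = 1 ↦ 1  ≥
φ = 1/2, ψ = 0 ↦ 1/2  <
φ = 1/2, ψ = 1/2 ↦ 1/2  <
φ = 1/2, ψ = 1 ↦ 1/2  <
φ = 1, ψ = 0 ↦ 1  ≥
φ = 1, ψ = 1/2 ↦ 1/2  <
φ = 1, ψ = 1 ↦ 0  <
So 2 of the 9 assignments meet the threshold.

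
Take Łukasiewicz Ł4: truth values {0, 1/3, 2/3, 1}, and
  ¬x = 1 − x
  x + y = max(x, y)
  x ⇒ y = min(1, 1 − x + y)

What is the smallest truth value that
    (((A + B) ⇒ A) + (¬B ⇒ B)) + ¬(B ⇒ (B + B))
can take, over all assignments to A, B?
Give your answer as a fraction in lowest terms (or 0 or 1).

Take A = 0, B = 1/3:
A + B = 0 + 1/3 = 1/3
(A + B) ⇒ A = 1/3 ⇒ 0 = 2/3
¬B = ¬1/3 = 2/3
¬B ⇒ B = 2/3 ⇒ 1/3 = 2/3
((A + B) ⇒ A) + (¬B ⇒ B) = 2/3 + 2/3 = 2/3
B + B = 1/3 + 1/3 = 1/3
B ⇒ (B + B) = 1/3 ⇒ 1/3 = 1
¬(B ⇒ (B + B)) = ¬1 = 0
(((A + B) ⇒ A) + (¬B ⇒ B)) + ¬(B ⇒ (B + B)) = 2/3 + 0 = 2/3
No assignment yields a value below 2/3, so this is the minimum.

2/3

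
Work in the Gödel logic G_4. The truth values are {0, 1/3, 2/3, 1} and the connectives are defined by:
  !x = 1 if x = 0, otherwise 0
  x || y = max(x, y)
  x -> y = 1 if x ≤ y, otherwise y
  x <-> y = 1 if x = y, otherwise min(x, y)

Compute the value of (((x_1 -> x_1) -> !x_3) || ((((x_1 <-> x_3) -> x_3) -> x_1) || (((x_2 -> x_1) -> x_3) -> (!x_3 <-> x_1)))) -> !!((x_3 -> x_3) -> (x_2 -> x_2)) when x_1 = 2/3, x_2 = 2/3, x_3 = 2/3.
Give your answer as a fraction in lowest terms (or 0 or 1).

x_1 -> x_1 = 2/3 -> 2/3 = 1
!x_3 = !2/3 = 0
(x_1 -> x_1) -> !x_3 = 1 -> 0 = 0
x_1 <-> x_3 = 2/3 <-> 2/3 = 1
(x_1 <-> x_3) -> x_3 = 1 -> 2/3 = 2/3
((x_1 <-> x_3) -> x_3) -> x_1 = 2/3 -> 2/3 = 1
x_2 -> x_1 = 2/3 -> 2/3 = 1
(x_2 -> x_1) -> x_3 = 1 -> 2/3 = 2/3
!x_3 = !2/3 = 0
!x_3 <-> x_1 = 0 <-> 2/3 = 0
((x_2 -> x_1) -> x_3) -> (!x_3 <-> x_1) = 2/3 -> 0 = 0
(((x_1 <-> x_3) -> x_3) -> x_1) || (((x_2 -> x_1) -> x_3) -> (!x_3 <-> x_1)) = 1 || 0 = 1
((x_1 -> x_1) -> !x_3) || ((((x_1 <-> x_3) -> x_3) -> x_1) || (((x_2 -> x_1) -> x_3) -> (!x_3 <-> x_1))) = 0 || 1 = 1
x_3 -> x_3 = 2/3 -> 2/3 = 1
x_2 -> x_2 = 2/3 -> 2/3 = 1
(x_3 -> x_3) -> (x_2 -> x_2) = 1 -> 1 = 1
!((x_3 -> x_3) -> (x_2 -> x_2)) = !1 = 0
!!((x_3 -> x_3) -> (x_2 -> x_2)) = !0 = 1
(((x_1 -> x_1) -> !x_3) || ((((x_1 <-> x_3) -> x_3) -> x_1) || (((x_2 -> x_1) -> x_3) -> (!x_3 <-> x_1)))) -> !!((x_3 -> x_3) -> (x_2 -> x_2)) = 1 -> 1 = 1

1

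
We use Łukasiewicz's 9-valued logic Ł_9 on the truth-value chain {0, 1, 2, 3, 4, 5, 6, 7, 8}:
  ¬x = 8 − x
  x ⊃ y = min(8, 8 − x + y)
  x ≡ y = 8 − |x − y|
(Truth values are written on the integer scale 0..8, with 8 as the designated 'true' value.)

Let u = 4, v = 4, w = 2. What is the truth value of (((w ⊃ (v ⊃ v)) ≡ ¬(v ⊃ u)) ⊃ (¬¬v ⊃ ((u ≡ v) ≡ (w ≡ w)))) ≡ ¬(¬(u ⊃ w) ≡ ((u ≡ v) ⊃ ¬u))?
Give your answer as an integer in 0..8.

2

v ⊃ v = 4 ⊃ 4 = 8
w ⊃ (v ⊃ v) = 2 ⊃ 8 = 8
v ⊃ u = 4 ⊃ 4 = 8
¬(v ⊃ u) = ¬8 = 0
(w ⊃ (v ⊃ v)) ≡ ¬(v ⊃ u) = 8 ≡ 0 = 0
¬v = ¬4 = 4
¬¬v = ¬4 = 4
u ≡ v = 4 ≡ 4 = 8
w ≡ w = 2 ≡ 2 = 8
(u ≡ v) ≡ (w ≡ w) = 8 ≡ 8 = 8
¬¬v ⊃ ((u ≡ v) ≡ (w ≡ w)) = 4 ⊃ 8 = 8
((w ⊃ (v ⊃ v)) ≡ ¬(v ⊃ u)) ⊃ (¬¬v ⊃ ((u ≡ v) ≡ (w ≡ w))) = 0 ⊃ 8 = 8
u ⊃ w = 4 ⊃ 2 = 6
¬(u ⊃ w) = ¬6 = 2
u ≡ v = 4 ≡ 4 = 8
¬u = ¬4 = 4
(u ≡ v) ⊃ ¬u = 8 ⊃ 4 = 4
¬(u ⊃ w) ≡ ((u ≡ v) ⊃ ¬u) = 2 ≡ 4 = 6
¬(¬(u ⊃ w) ≡ ((u ≡ v) ⊃ ¬u)) = ¬6 = 2
(((w ⊃ (v ⊃ v)) ≡ ¬(v ⊃ u)) ⊃ (¬¬v ⊃ ((u ≡ v) ≡ (w ≡ w)))) ≡ ¬(¬(u ⊃ w) ≡ ((u ≡ v) ⊃ ¬u)) = 8 ≡ 2 = 2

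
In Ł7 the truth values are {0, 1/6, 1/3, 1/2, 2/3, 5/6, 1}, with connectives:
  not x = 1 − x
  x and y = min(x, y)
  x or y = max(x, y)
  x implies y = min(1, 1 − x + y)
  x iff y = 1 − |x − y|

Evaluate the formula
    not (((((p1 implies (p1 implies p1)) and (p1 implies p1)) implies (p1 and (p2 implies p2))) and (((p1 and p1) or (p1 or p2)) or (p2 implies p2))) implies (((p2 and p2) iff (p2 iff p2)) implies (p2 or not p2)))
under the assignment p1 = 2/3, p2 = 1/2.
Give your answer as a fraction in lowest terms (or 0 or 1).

p1 implies p1 = 2/3 implies 2/3 = 1
p1 implies (p1 implies p1) = 2/3 implies 1 = 1
p1 implies p1 = 2/3 implies 2/3 = 1
(p1 implies (p1 implies p1)) and (p1 implies p1) = 1 and 1 = 1
p2 implies p2 = 1/2 implies 1/2 = 1
p1 and (p2 implies p2) = 2/3 and 1 = 2/3
((p1 implies (p1 implies p1)) and (p1 implies p1)) implies (p1 and (p2 implies p2)) = 1 implies 2/3 = 2/3
p1 and p1 = 2/3 and 2/3 = 2/3
p1 or p2 = 2/3 or 1/2 = 2/3
(p1 and p1) or (p1 or p2) = 2/3 or 2/3 = 2/3
p2 implies p2 = 1/2 implies 1/2 = 1
((p1 and p1) or (p1 or p2)) or (p2 implies p2) = 2/3 or 1 = 1
(((p1 implies (p1 implies p1)) and (p1 implies p1)) implies (p1 and (p2 implies p2))) and (((p1 and p1) or (p1 or p2)) or (p2 implies p2)) = 2/3 and 1 = 2/3
p2 and p2 = 1/2 and 1/2 = 1/2
p2 iff p2 = 1/2 iff 1/2 = 1
(p2 and p2) iff (p2 iff p2) = 1/2 iff 1 = 1/2
not p2 = not 1/2 = 1/2
p2 or not p2 = 1/2 or 1/2 = 1/2
((p2 and p2) iff (p2 iff p2)) implies (p2 or not p2) = 1/2 implies 1/2 = 1
((((p1 implies (p1 implies p1)) and (p1 implies p1)) implies (p1 and (p2 implies p2))) and (((p1 and p1) or (p1 or p2)) or (p2 implies p2))) implies (((p2 and p2) iff (p2 iff p2)) implies (p2 or not p2)) = 2/3 implies 1 = 1
not (((((p1 implies (p1 implies p1)) and (p1 implies p1)) implies (p1 and (p2 implies p2))) and (((p1 and p1) or (p1 or p2)) or (p2 implies p2))) implies (((p2 and p2) iff (p2 iff p2)) implies (p2 or not p2))) = not 1 = 0

0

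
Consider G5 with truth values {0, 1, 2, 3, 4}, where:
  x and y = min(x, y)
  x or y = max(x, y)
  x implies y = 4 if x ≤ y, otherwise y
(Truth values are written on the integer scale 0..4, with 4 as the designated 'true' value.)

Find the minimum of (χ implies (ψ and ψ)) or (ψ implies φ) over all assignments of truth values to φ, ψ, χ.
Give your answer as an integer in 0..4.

1

Take φ = 0, ψ = 1, χ = 2:
ψ and ψ = 1 and 1 = 1
χ implies (ψ and ψ) = 2 implies 1 = 1
ψ implies φ = 1 implies 0 = 0
(χ implies (ψ and ψ)) or (ψ implies φ) = 1 or 0 = 1
No assignment yields a value below 1, so this is the minimum.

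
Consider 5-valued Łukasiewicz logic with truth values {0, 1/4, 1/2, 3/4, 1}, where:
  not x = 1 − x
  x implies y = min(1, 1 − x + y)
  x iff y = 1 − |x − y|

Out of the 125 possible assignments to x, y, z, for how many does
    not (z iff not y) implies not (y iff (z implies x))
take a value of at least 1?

95

value 1: 95 assignments (counts)
value 3/4: 16 assignments
value 1/2: 9 assignments
value 1/4: 4 assignments
value 0: 1 assignment
So 95 of the 125 assignments meet the threshold.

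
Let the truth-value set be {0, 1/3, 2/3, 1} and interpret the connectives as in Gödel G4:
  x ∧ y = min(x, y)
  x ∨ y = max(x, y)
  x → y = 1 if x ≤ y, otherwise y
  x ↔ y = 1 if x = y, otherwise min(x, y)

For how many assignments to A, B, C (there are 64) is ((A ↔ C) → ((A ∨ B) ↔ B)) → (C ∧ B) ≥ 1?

18

value 1: 18 assignments (counts)
value 2/3: 11 assignments
value 1/3: 16 assignments
value 0: 19 assignments
So 18 of the 64 assignments meet the threshold.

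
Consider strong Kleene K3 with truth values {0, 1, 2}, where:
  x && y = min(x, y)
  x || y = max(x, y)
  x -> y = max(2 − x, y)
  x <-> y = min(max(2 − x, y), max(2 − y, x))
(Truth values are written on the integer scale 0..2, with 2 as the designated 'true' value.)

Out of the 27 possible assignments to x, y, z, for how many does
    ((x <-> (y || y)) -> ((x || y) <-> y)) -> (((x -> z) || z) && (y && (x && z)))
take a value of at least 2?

1

value 2: 1 assignment (counts)
value 1: 15 assignments
value 0: 11 assignments
So 1 of the 27 assignments meets the threshold.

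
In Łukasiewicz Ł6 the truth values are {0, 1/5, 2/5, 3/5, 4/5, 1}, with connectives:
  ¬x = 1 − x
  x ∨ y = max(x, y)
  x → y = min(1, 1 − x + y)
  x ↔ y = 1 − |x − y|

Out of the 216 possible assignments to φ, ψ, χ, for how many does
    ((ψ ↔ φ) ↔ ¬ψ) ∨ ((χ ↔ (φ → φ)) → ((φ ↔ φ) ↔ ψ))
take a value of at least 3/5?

205

value 1: 148 assignments (counts)
value 4/5: 41 assignments (counts)
value 3/5: 16 assignments (counts)
value 2/5: 7 assignments
value 1/5: 3 assignments
value 0: 1 assignment
So 205 of the 216 assignments meet the threshold.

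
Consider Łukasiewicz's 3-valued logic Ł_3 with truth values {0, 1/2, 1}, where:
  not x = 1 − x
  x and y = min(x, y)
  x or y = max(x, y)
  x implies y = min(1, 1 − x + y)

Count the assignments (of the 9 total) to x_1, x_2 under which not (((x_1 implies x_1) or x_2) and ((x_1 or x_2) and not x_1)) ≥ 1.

x_1 = 0, x_2 = 0 ↦ 1  ≥
x_1 = 0, x_2 = 1/2 ↦ 1/2  <
x_1 = 0, x_2 = 1 ↦ 0  <
x_1 = 1/2, x_2 = 0 ↦ 1/2  <
x_1 = 1/2, x_2 = 1/2 ↦ 1/2  <
x_1 = 1/2, x_2 = 1 ↦ 1/2  <
x_1 = 1, x_2 = 0 ↦ 1  ≥
x_1 = 1, x_2 = 1/2 ↦ 1  ≥
x_1 = 1, x_2 = 1 ↦ 1  ≥
So 4 of the 9 assignments meet the threshold.

4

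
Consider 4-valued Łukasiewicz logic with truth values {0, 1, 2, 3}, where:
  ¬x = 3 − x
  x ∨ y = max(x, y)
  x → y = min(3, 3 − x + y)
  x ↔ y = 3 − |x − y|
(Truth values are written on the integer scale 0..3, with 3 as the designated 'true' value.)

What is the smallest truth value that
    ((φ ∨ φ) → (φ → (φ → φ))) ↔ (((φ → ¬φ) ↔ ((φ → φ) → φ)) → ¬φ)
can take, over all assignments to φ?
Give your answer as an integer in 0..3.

1

Take φ = 2:
φ ∨ φ = 2 ∨ 2 = 2
φ → φ = 2 → 2 = 3
φ → (φ → φ) = 2 → 3 = 3
(φ ∨ φ) → (φ → (φ → φ)) = 2 → 3 = 3
¬φ = ¬2 = 1
φ → ¬φ = 2 → 1 = 2
φ → φ = 2 → 2 = 3
(φ → φ) → φ = 3 → 2 = 2
(φ → ¬φ) ↔ ((φ → φ) → φ) = 2 ↔ 2 = 3
¬φ = ¬2 = 1
((φ → ¬φ) ↔ ((φ → φ) → φ)) → ¬φ = 3 → 1 = 1
((φ ∨ φ) → (φ → (φ → φ))) ↔ (((φ → ¬φ) ↔ ((φ → φ) → φ)) → ¬φ) = 3 ↔ 1 = 1
No assignment yields a value below 1, so this is the minimum.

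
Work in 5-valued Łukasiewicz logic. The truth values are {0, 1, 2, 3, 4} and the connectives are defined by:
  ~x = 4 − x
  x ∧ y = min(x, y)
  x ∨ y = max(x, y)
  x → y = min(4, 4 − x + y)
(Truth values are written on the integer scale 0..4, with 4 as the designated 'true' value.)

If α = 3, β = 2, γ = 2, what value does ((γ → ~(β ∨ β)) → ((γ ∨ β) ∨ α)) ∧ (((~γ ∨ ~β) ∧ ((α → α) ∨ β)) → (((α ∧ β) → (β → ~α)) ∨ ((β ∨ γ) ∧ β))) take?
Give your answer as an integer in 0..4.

β ∨ β = 2 ∨ 2 = 2
~(β ∨ β) = ~2 = 2
γ → ~(β ∨ β) = 2 → 2 = 4
γ ∨ β = 2 ∨ 2 = 2
(γ ∨ β) ∨ α = 2 ∨ 3 = 3
(γ → ~(β ∨ β)) → ((γ ∨ β) ∨ α) = 4 → 3 = 3
~γ = ~2 = 2
~β = ~2 = 2
~γ ∨ ~β = 2 ∨ 2 = 2
α → α = 3 → 3 = 4
(α → α) ∨ β = 4 ∨ 2 = 4
(~γ ∨ ~β) ∧ ((α → α) ∨ β) = 2 ∧ 4 = 2
α ∧ β = 3 ∧ 2 = 2
~α = ~3 = 1
β → ~α = 2 → 1 = 3
(α ∧ β) → (β → ~α) = 2 → 3 = 4
β ∨ γ = 2 ∨ 2 = 2
(β ∨ γ) ∧ β = 2 ∧ 2 = 2
((α ∧ β) → (β → ~α)) ∨ ((β ∨ γ) ∧ β) = 4 ∨ 2 = 4
((~γ ∨ ~β) ∧ ((α → α) ∨ β)) → (((α ∧ β) → (β → ~α)) ∨ ((β ∨ γ) ∧ β)) = 2 → 4 = 4
((γ → ~(β ∨ β)) → ((γ ∨ β) ∨ α)) ∧ (((~γ ∨ ~β) ∧ ((α → α) ∨ β)) → (((α ∧ β) → (β → ~α)) ∨ ((β ∨ γ) ∧ β))) = 3 ∧ 4 = 3

3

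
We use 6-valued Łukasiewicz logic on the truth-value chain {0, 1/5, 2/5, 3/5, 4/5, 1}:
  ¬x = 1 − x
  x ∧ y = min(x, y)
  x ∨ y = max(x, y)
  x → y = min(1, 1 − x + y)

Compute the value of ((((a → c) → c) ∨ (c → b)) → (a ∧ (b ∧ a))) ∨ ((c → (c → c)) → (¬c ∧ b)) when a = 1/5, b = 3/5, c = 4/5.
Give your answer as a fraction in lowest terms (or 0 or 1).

2/5

a → c = 1/5 → 4/5 = 1
(a → c) → c = 1 → 4/5 = 4/5
c → b = 4/5 → 3/5 = 4/5
((a → c) → c) ∨ (c → b) = 4/5 ∨ 4/5 = 4/5
b ∧ a = 3/5 ∧ 1/5 = 1/5
a ∧ (b ∧ a) = 1/5 ∧ 1/5 = 1/5
(((a → c) → c) ∨ (c → b)) → (a ∧ (b ∧ a)) = 4/5 → 1/5 = 2/5
c → c = 4/5 → 4/5 = 1
c → (c → c) = 4/5 → 1 = 1
¬c = ¬4/5 = 1/5
¬c ∧ b = 1/5 ∧ 3/5 = 1/5
(c → (c → c)) → (¬c ∧ b) = 1 → 1/5 = 1/5
((((a → c) → c) ∨ (c → b)) → (a ∧ (b ∧ a))) ∨ ((c → (c → c)) → (¬c ∧ b)) = 2/5 ∨ 1/5 = 2/5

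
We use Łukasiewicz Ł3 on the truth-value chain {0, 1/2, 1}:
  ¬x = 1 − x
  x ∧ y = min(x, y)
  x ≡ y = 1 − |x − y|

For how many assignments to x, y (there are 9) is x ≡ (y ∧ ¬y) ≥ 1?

3

x = 0, y = 0 ↦ 1  ≥
x = 0, y = 1/2 ↦ 1/2  <
x = 0, y = 1 ↦ 1  ≥
x = 1/2, y = 0 ↦ 1/2  <
x = 1/2, y = 1/2 ↦ 1  ≥
x = 1/2, y = 1 ↦ 1/2  <
x = 1, y = 0 ↦ 0  <
x = 1, y = 1/2 ↦ 1/2  <
x = 1, y = 1 ↦ 0  <
So 3 of the 9 assignments meet the threshold.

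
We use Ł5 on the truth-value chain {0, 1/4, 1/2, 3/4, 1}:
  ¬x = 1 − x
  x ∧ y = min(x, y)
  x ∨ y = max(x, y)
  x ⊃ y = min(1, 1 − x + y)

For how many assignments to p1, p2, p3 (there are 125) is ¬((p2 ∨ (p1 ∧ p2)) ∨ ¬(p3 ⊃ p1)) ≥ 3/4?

38

value 1: 15 assignments (counts)
value 3/4: 23 assignments (counts)
value 1/2: 28 assignments
value 1/4: 30 assignments
value 0: 29 assignments
So 38 of the 125 assignments meet the threshold.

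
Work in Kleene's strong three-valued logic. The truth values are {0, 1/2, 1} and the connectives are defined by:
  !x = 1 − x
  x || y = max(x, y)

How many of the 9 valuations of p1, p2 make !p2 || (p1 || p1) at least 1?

p1 = 0, p2 = 0 ↦ 1  ≥
p1 = 0, p2 = 1/2 ↦ 1/2  <
p1 = 0, p2 = 1 ↦ 0  <
p1 = 1/2, p2 = 0 ↦ 1  ≥
p1 = 1/2, p2 = 1/2 ↦ 1/2  <
p1 = 1/2, p2 = 1 ↦ 1/2  <
p1 = 1, p2 = 0 ↦ 1  ≥
p1 = 1, p2 = 1/2 ↦ 1  ≥
p1 = 1, p2 = 1 ↦ 1  ≥
So 5 of the 9 assignments meet the threshold.

5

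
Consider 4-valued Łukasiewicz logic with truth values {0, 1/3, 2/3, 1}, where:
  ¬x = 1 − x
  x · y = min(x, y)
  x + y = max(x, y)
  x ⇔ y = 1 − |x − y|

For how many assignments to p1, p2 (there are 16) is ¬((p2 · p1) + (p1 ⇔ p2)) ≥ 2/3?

6

p1 = 0, p2 = 0 ↦ 0  <
p1 = 0, p2 = 1/3 ↦ 1/3  <
p1 = 0, p2 = 2/3 ↦ 2/3  ≥
p1 = 0, p2 = 1 ↦ 1  ≥
p1 = 1/3, p2 = 0 ↦ 1/3  <
p1 = 1/3, p2 = 1/3 ↦ 0  <
p1 = 1/3, p2 = 2/3 ↦ 1/3  <
p1 = 1/3, p2 = 1 ↦ 2/3  ≥
p1 = 2/3, p2 = 0 ↦ 2/3  ≥
p1 = 2/3, p2 = 1/3 ↦ 1/3  <
p1 = 2/3, p2 = 2/3 ↦ 0  <
p1 = 2/3, p2 = 1 ↦ 1/3  <
p1 = 1, p2 = 0 ↦ 1  ≥
p1 = 1, p2 = 1/3 ↦ 2/3  ≥
p1 = 1, p2 = 2/3 ↦ 1/3  <
p1 = 1, p2 = 1 ↦ 0  <
So 6 of the 16 assignments meet the threshold.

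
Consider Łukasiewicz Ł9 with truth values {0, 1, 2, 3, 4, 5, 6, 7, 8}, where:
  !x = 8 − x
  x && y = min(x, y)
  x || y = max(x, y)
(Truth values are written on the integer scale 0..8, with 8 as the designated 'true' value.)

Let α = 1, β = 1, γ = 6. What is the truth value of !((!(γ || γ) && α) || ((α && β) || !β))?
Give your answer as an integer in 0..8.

1

γ || γ = 6 || 6 = 6
!(γ || γ) = !6 = 2
!(γ || γ) && α = 2 && 1 = 1
α && β = 1 && 1 = 1
!β = !1 = 7
(α && β) || !β = 1 || 7 = 7
(!(γ || γ) && α) || ((α && β) || !β) = 1 || 7 = 7
!((!(γ || γ) && α) || ((α && β) || !β)) = !7 = 1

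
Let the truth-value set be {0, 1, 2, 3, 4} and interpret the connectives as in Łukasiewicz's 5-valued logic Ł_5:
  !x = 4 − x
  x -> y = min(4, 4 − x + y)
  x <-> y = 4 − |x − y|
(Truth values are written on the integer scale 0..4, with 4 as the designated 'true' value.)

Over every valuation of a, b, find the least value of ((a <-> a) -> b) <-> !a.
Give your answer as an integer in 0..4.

Take a = 0, b = 0:
a <-> a = 0 <-> 0 = 4
(a <-> a) -> b = 4 -> 0 = 0
!a = !0 = 4
((a <-> a) -> b) <-> !a = 0 <-> 4 = 0
No assignment yields a value below 0, so this is the minimum.

0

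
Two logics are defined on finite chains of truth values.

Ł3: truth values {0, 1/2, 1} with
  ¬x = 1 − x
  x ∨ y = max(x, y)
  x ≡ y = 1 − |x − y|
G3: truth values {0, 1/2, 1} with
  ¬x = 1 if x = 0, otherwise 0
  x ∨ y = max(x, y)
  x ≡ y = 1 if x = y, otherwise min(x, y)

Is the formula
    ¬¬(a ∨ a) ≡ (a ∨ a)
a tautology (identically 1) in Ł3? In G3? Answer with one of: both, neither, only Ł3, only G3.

only Ł3

In Ł3: every assignment gives 1 — tautology.
In G3: at a = 1/2 the value is 1/2 — not a tautology.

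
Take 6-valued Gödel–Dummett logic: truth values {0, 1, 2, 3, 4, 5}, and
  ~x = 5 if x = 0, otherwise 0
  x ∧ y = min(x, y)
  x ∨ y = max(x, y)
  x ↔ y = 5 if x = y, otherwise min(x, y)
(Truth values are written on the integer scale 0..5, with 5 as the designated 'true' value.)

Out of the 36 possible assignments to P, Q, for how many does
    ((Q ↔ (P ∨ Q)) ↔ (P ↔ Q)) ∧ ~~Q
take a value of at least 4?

value 5: 15 assignments (counts)
value 4: 1 assignment (counts)
value 3: 2 assignments
value 2: 3 assignments
value 1: 4 assignments
value 0: 11 assignments
So 16 of the 36 assignments meet the threshold.

16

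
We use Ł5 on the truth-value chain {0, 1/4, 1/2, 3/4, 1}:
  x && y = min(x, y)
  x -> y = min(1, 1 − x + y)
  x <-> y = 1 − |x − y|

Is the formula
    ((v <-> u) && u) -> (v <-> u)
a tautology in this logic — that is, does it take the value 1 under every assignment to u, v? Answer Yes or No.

Yes

At u = 0, v = 3/4, for instance:
v <-> u = 3/4 <-> 0 = 1/4
(v <-> u) && u = 1/4 && 0 = 0
((v <-> u) && u) -> (v <-> u) = 0 -> 1/4 = 1
and checking the remaining 24 assignments likewise gives ≥ 1 in every case.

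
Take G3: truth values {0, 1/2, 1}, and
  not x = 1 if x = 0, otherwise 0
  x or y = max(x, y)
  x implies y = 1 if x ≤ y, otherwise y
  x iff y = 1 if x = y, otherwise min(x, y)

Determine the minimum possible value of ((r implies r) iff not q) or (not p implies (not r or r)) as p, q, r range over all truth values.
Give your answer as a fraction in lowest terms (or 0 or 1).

Take p = 0, q = 1/2, r = 1/2:
r implies r = 1/2 implies 1/2 = 1
not q = not 1/2 = 0
(r implies r) iff not q = 1 iff 0 = 0
not p = not 0 = 1
not r = not 1/2 = 0
not r or r = 0 or 1/2 = 1/2
not p implies (not r or r) = 1 implies 1/2 = 1/2
((r implies r) iff not q) or (not p implies (not r or r)) = 0 or 1/2 = 1/2
No assignment yields a value below 1/2, so this is the minimum.

1/2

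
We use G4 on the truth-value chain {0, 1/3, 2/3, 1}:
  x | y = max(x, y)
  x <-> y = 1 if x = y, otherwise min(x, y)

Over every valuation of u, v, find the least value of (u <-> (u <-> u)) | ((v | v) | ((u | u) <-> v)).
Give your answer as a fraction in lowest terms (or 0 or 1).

1/3

Take u = 0, v = 1/3:
u <-> u = 0 <-> 0 = 1
u <-> (u <-> u) = 0 <-> 1 = 0
v | v = 1/3 | 1/3 = 1/3
u | u = 0 | 0 = 0
(u | u) <-> v = 0 <-> 1/3 = 0
(v | v) | ((u | u) <-> v) = 1/3 | 0 = 1/3
(u <-> (u <-> u)) | ((v | v) | ((u | u) <-> v)) = 0 | 1/3 = 1/3
No assignment yields a value below 1/3, so this is the minimum.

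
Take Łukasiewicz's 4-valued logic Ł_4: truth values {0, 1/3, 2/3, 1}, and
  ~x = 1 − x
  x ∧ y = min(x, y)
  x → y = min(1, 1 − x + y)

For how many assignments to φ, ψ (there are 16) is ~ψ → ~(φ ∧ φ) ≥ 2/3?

13

φ = 0, ψ = 0 ↦ 1  ≥
φ = 0, ψ = 1/3 ↦ 1  ≥
φ = 0, ψ = 2/3 ↦ 1  ≥
φ = 0, ψ = 1 ↦ 1  ≥
φ = 1/3, ψ = 0 ↦ 2/3  ≥
φ = 1/3, ψ = 1/3 ↦ 1  ≥
φ = 1/3, ψ = 2/3 ↦ 1  ≥
φ = 1/3, ψ = 1 ↦ 1  ≥
φ = 2/3, ψ = 0 ↦ 1/3  <
φ = 2/3, ψ = 1/3 ↦ 2/3  ≥
φ = 2/3, ψ = 2/3 ↦ 1  ≥
φ = 2/3, ψ = 1 ↦ 1  ≥
φ = 1, ψ = 0 ↦ 0  <
φ = 1, ψ = 1/3 ↦ 1/3  <
φ = 1, ψ = 2/3 ↦ 2/3  ≥
φ = 1, ψ = 1 ↦ 1  ≥
So 13 of the 16 assignments meet the threshold.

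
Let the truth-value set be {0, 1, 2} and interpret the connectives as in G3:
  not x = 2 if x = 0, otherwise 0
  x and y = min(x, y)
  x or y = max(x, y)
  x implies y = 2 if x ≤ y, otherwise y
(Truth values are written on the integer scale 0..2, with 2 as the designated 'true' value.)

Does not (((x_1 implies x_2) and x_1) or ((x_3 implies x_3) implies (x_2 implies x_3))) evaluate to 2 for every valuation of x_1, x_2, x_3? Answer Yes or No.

No

Counterexample: take x_1 = 0, x_2 = 0, x_3 = 0.
x_1 implies x_2 = 0 implies 0 = 2
(x_1 implies x_2) and x_1 = 2 and 0 = 0
x_3 implies x_3 = 0 implies 0 = 2
x_2 implies x_3 = 0 implies 0 = 2
(x_3 implies x_3) implies (x_2 implies x_3) = 2 implies 2 = 2
((x_1 implies x_2) and x_1) or ((x_3 implies x_3) implies (x_2 implies x_3)) = 0 or 2 = 2
not (((x_1 implies x_2) and x_1) or ((x_3 implies x_3) implies (x_2 implies x_3))) = not 2 = 0
This gives 0 ≠ 2.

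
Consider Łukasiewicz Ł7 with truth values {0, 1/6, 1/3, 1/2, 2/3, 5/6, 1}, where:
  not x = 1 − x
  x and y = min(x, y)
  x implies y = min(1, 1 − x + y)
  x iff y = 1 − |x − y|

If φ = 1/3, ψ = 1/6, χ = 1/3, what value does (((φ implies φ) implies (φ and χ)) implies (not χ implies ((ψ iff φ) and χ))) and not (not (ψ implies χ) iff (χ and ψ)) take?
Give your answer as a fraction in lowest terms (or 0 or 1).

φ implies φ = 1/3 implies 1/3 = 1
φ and χ = 1/3 and 1/3 = 1/3
(φ implies φ) implies (φ and χ) = 1 implies 1/3 = 1/3
not χ = not 1/3 = 2/3
ψ iff φ = 1/6 iff 1/3 = 5/6
(ψ iff φ) and χ = 5/6 and 1/3 = 1/3
not χ implies ((ψ iff φ) and χ) = 2/3 implies 1/3 = 2/3
((φ implies φ) implies (φ and χ)) implies (not χ implies ((ψ iff φ) and χ)) = 1/3 implies 2/3 = 1
ψ implies χ = 1/6 implies 1/3 = 1
not (ψ implies χ) = not 1 = 0
χ and ψ = 1/3 and 1/6 = 1/6
not (ψ implies χ) iff (χ and ψ) = 0 iff 1/6 = 5/6
not (not (ψ implies χ) iff (χ and ψ)) = not 5/6 = 1/6
(((φ implies φ) implies (φ and χ)) implies (not χ implies ((ψ iff φ) and χ))) and not (not (ψ implies χ) iff (χ and ψ)) = 1 and 1/6 = 1/6

1/6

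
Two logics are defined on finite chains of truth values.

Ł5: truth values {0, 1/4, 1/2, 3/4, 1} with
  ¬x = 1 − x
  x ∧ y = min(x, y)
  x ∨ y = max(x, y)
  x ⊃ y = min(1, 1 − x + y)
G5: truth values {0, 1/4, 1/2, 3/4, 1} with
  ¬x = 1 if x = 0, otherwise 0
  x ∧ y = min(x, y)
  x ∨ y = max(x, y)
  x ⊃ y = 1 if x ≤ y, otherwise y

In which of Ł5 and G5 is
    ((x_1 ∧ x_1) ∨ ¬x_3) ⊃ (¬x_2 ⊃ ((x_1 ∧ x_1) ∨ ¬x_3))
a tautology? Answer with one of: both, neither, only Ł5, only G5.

In Ł5: every assignment gives 1 — tautology.
In G5: every assignment gives 1 — tautology.

both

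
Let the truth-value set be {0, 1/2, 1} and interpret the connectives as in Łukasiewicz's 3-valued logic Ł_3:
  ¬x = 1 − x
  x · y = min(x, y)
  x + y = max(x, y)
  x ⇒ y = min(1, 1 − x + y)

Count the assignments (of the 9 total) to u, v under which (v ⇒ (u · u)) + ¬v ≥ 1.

6

u = 0, v = 0 ↦ 1  ≥
u = 0, v = 1/2 ↦ 1/2  <
u = 0, v = 1 ↦ 0  <
u = 1/2, v = 0 ↦ 1  ≥
u = 1/2, v = 1/2 ↦ 1  ≥
u = 1/2, v = 1 ↦ 1/2  <
u = 1, v = 0 ↦ 1  ≥
u = 1, v = 1/2 ↦ 1  ≥
u = 1, v = 1 ↦ 1  ≥
So 6 of the 9 assignments meet the threshold.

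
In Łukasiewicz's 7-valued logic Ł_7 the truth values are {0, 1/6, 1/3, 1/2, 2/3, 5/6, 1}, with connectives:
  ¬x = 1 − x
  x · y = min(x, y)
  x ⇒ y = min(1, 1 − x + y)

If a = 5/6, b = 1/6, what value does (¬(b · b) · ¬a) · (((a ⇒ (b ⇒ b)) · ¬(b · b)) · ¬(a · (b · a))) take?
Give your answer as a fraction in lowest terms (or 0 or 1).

1/6

b · b = 1/6 · 1/6 = 1/6
¬(b · b) = ¬1/6 = 5/6
¬a = ¬5/6 = 1/6
¬(b · b) · ¬a = 5/6 · 1/6 = 1/6
b ⇒ b = 1/6 ⇒ 1/6 = 1
a ⇒ (b ⇒ b) = 5/6 ⇒ 1 = 1
b · b = 1/6 · 1/6 = 1/6
¬(b · b) = ¬1/6 = 5/6
(a ⇒ (b ⇒ b)) · ¬(b · b) = 1 · 5/6 = 5/6
b · a = 1/6 · 5/6 = 1/6
a · (b · a) = 5/6 · 1/6 = 1/6
¬(a · (b · a)) = ¬1/6 = 5/6
((a ⇒ (b ⇒ b)) · ¬(b · b)) · ¬(a · (b · a)) = 5/6 · 5/6 = 5/6
(¬(b · b) · ¬a) · (((a ⇒ (b ⇒ b)) · ¬(b · b)) · ¬(a · (b · a))) = 1/6 · 5/6 = 1/6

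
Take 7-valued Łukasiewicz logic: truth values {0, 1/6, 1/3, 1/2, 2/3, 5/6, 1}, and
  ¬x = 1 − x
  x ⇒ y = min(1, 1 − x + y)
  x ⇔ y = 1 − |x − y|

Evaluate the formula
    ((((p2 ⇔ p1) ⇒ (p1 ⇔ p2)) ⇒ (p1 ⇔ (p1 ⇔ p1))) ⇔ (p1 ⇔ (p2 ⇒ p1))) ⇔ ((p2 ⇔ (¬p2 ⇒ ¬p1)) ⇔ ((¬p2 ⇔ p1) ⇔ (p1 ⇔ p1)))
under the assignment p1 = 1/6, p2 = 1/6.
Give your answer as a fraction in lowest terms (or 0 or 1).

p2 ⇔ p1 = 1/6 ⇔ 1/6 = 1
p1 ⇔ p2 = 1/6 ⇔ 1/6 = 1
(p2 ⇔ p1) ⇒ (p1 ⇔ p2) = 1 ⇒ 1 = 1
p1 ⇔ p1 = 1/6 ⇔ 1/6 = 1
p1 ⇔ (p1 ⇔ p1) = 1/6 ⇔ 1 = 1/6
((p2 ⇔ p1) ⇒ (p1 ⇔ p2)) ⇒ (p1 ⇔ (p1 ⇔ p1)) = 1 ⇒ 1/6 = 1/6
p2 ⇒ p1 = 1/6 ⇒ 1/6 = 1
p1 ⇔ (p2 ⇒ p1) = 1/6 ⇔ 1 = 1/6
(((p2 ⇔ p1) ⇒ (p1 ⇔ p2)) ⇒ (p1 ⇔ (p1 ⇔ p1))) ⇔ (p1 ⇔ (p2 ⇒ p1)) = 1/6 ⇔ 1/6 = 1
¬p2 = ¬1/6 = 5/6
¬p1 = ¬1/6 = 5/6
¬p2 ⇒ ¬p1 = 5/6 ⇒ 5/6 = 1
p2 ⇔ (¬p2 ⇒ ¬p1) = 1/6 ⇔ 1 = 1/6
¬p2 = ¬1/6 = 5/6
¬p2 ⇔ p1 = 5/6 ⇔ 1/6 = 1/3
p1 ⇔ p1 = 1/6 ⇔ 1/6 = 1
(¬p2 ⇔ p1) ⇔ (p1 ⇔ p1) = 1/3 ⇔ 1 = 1/3
(p2 ⇔ (¬p2 ⇒ ¬p1)) ⇔ ((¬p2 ⇔ p1) ⇔ (p1 ⇔ p1)) = 1/6 ⇔ 1/3 = 5/6
((((p2 ⇔ p1) ⇒ (p1 ⇔ p2)) ⇒ (p1 ⇔ (p1 ⇔ p1))) ⇔ (p1 ⇔ (p2 ⇒ p1))) ⇔ ((p2 ⇔ (¬p2 ⇒ ¬p1)) ⇔ ((¬p2 ⇔ p1) ⇔ (p1 ⇔ p1))) = 1 ⇔ 5/6 = 5/6

5/6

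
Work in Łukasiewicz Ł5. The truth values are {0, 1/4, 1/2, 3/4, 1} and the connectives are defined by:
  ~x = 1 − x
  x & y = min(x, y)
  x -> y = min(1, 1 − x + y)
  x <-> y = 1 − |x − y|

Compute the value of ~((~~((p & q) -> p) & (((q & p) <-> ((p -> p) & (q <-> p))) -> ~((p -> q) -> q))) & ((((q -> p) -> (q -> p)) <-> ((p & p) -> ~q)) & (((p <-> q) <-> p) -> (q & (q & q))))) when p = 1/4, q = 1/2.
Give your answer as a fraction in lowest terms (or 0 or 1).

0

p & q = 1/4 & 1/2 = 1/4
(p & q) -> p = 1/4 -> 1/4 = 1
~((p & q) -> p) = ~1 = 0
~~((p & q) -> p) = ~0 = 1
q & p = 1/2 & 1/4 = 1/4
p -> p = 1/4 -> 1/4 = 1
q <-> p = 1/2 <-> 1/4 = 3/4
(p -> p) & (q <-> p) = 1 & 3/4 = 3/4
(q & p) <-> ((p -> p) & (q <-> p)) = 1/4 <-> 3/4 = 1/2
p -> q = 1/4 -> 1/2 = 1
(p -> q) -> q = 1 -> 1/2 = 1/2
~((p -> q) -> q) = ~1/2 = 1/2
((q & p) <-> ((p -> p) & (q <-> p))) -> ~((p -> q) -> q) = 1/2 -> 1/2 = 1
~~((p & q) -> p) & (((q & p) <-> ((p -> p) & (q <-> p))) -> ~((p -> q) -> q)) = 1 & 1 = 1
q -> p = 1/2 -> 1/4 = 3/4
q -> p = 1/2 -> 1/4 = 3/4
(q -> p) -> (q -> p) = 3/4 -> 3/4 = 1
p & p = 1/4 & 1/4 = 1/4
~q = ~1/2 = 1/2
(p & p) -> ~q = 1/4 -> 1/2 = 1
((q -> p) -> (q -> p)) <-> ((p & p) -> ~q) = 1 <-> 1 = 1
p <-> q = 1/4 <-> 1/2 = 3/4
(p <-> q) <-> p = 3/4 <-> 1/4 = 1/2
q & q = 1/2 & 1/2 = 1/2
q & (q & q) = 1/2 & 1/2 = 1/2
((p <-> q) <-> p) -> (q & (q & q)) = 1/2 -> 1/2 = 1
(((q -> p) -> (q -> p)) <-> ((p & p) -> ~q)) & (((p <-> q) <-> p) -> (q & (q & q))) = 1 & 1 = 1
(~~((p & q) -> p) & (((q & p) <-> ((p -> p) & (q <-> p))) -> ~((p -> q) -> q))) & ((((q -> p) -> (q -> p)) <-> ((p & p) -> ~q)) & (((p <-> q) <-> p) -> (q & (q & q)))) = 1 & 1 = 1
~((~~((p & q) -> p) & (((q & p) <-> ((p -> p) & (q <-> p))) -> ~((p -> q) -> q))) & ((((q -> p) -> (q -> p)) <-> ((p & p) -> ~q)) & (((p <-> q) <-> p) -> (q & (q & q))))) = ~1 = 0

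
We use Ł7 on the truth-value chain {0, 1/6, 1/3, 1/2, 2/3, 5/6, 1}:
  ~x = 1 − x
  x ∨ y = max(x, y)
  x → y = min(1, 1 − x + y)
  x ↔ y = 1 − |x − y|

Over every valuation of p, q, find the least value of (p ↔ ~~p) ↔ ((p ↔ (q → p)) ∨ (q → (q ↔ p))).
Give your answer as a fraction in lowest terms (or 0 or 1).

Take p = 0, q = 2/3:
~p = ~0 = 1
~~p = ~1 = 0
p ↔ ~~p = 0 ↔ 0 = 1
q → p = 2/3 → 0 = 1/3
p ↔ (q → p) = 0 ↔ 1/3 = 2/3
q ↔ p = 2/3 ↔ 0 = 1/3
q → (q ↔ p) = 2/3 → 1/3 = 2/3
(p ↔ (q → p)) ∨ (q → (q ↔ p)) = 2/3 ∨ 2/3 = 2/3
(p ↔ ~~p) ↔ ((p ↔ (q → p)) ∨ (q → (q ↔ p))) = 1 ↔ 2/3 = 2/3
No assignment yields a value below 2/3, so this is the minimum.

2/3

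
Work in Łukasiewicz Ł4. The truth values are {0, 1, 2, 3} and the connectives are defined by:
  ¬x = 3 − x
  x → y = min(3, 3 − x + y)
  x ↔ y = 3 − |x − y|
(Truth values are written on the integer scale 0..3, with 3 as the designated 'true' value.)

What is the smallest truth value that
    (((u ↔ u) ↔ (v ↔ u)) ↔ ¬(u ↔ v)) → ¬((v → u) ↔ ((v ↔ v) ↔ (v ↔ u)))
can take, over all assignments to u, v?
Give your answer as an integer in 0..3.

Take u = 0, v = 1:
u ↔ u = 0 ↔ 0 = 3
v ↔ u = 1 ↔ 0 = 2
(u ↔ u) ↔ (v ↔ u) = 3 ↔ 2 = 2
u ↔ v = 0 ↔ 1 = 2
¬(u ↔ v) = ¬2 = 1
((u ↔ u) ↔ (v ↔ u)) ↔ ¬(u ↔ v) = 2 ↔ 1 = 2
v → u = 1 → 0 = 2
v ↔ v = 1 ↔ 1 = 3
v ↔ u = 1 ↔ 0 = 2
(v ↔ v) ↔ (v ↔ u) = 3 ↔ 2 = 2
(v → u) ↔ ((v ↔ v) ↔ (v ↔ u)) = 2 ↔ 2 = 3
¬((v → u) ↔ ((v ↔ v) ↔ (v ↔ u))) = ¬3 = 0
(((u ↔ u) ↔ (v ↔ u)) ↔ ¬(u ↔ v)) → ¬((v → u) ↔ ((v ↔ v) ↔ (v ↔ u))) = 2 → 0 = 1
No assignment yields a value below 1, so this is the minimum.

1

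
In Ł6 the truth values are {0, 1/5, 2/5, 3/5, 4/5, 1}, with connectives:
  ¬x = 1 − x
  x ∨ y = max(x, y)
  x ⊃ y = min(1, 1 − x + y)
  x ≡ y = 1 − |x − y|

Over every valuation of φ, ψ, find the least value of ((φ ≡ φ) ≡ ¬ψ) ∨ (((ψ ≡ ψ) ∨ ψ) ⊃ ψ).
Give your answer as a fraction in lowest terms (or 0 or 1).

3/5

Take φ = 0, ψ = 2/5:
φ ≡ φ = 0 ≡ 0 = 1
¬ψ = ¬2/5 = 3/5
(φ ≡ φ) ≡ ¬ψ = 1 ≡ 3/5 = 3/5
ψ ≡ ψ = 2/5 ≡ 2/5 = 1
(ψ ≡ ψ) ∨ ψ = 1 ∨ 2/5 = 1
((ψ ≡ ψ) ∨ ψ) ⊃ ψ = 1 ⊃ 2/5 = 2/5
((φ ≡ φ) ≡ ¬ψ) ∨ (((ψ ≡ ψ) ∨ ψ) ⊃ ψ) = 3/5 ∨ 2/5 = 3/5
No assignment yields a value below 3/5, so this is the minimum.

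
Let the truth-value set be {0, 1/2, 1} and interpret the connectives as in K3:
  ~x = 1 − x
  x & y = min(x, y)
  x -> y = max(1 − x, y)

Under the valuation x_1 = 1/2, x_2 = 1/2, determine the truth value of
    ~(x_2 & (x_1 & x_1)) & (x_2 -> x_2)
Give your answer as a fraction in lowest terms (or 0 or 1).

1/2

x_1 & x_1 = 1/2 & 1/2 = 1/2
x_2 & (x_1 & x_1) = 1/2 & 1/2 = 1/2
~(x_2 & (x_1 & x_1)) = ~1/2 = 1/2
x_2 -> x_2 = 1/2 -> 1/2 = 1/2
~(x_2 & (x_1 & x_1)) & (x_2 -> x_2) = 1/2 & 1/2 = 1/2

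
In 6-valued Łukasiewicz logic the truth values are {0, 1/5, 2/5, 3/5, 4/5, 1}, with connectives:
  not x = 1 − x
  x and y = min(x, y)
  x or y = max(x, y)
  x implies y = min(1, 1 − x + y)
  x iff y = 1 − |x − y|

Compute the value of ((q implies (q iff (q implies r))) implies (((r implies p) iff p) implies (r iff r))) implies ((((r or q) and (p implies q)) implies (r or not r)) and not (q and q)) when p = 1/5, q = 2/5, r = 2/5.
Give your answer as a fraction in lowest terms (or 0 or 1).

3/5

q implies r = 2/5 implies 2/5 = 1
q iff (q implies r) = 2/5 iff 1 = 2/5
q implies (q iff (q implies r)) = 2/5 implies 2/5 = 1
r implies p = 2/5 implies 1/5 = 4/5
(r implies p) iff p = 4/5 iff 1/5 = 2/5
r iff r = 2/5 iff 2/5 = 1
((r implies p) iff p) implies (r iff r) = 2/5 implies 1 = 1
(q implies (q iff (q implies r))) implies (((r implies p) iff p) implies (r iff r)) = 1 implies 1 = 1
r or q = 2/5 or 2/5 = 2/5
p implies q = 1/5 implies 2/5 = 1
(r or q) and (p implies q) = 2/5 and 1 = 2/5
not r = not 2/5 = 3/5
r or not r = 2/5 or 3/5 = 3/5
((r or q) and (p implies q)) implies (r or not r) = 2/5 implies 3/5 = 1
q and q = 2/5 and 2/5 = 2/5
not (q and q) = not 2/5 = 3/5
(((r or q) and (p implies q)) implies (r or not r)) and not (q and q) = 1 and 3/5 = 3/5
((q implies (q iff (q implies r))) implies (((r implies p) iff p) implies (r iff r))) implies ((((r or q) and (p implies q)) implies (r or not r)) and not (q and q)) = 1 implies 3/5 = 3/5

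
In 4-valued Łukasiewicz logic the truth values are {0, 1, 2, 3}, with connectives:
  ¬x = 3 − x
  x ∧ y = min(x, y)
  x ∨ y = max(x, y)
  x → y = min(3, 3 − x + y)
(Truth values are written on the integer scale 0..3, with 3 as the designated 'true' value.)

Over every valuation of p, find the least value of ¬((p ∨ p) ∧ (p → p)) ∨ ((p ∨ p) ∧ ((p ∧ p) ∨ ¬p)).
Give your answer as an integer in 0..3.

Take p = 1:
p ∨ p = 1 ∨ 1 = 1
p → p = 1 → 1 = 3
(p ∨ p) ∧ (p → p) = 1 ∧ 3 = 1
¬((p ∨ p) ∧ (p → p)) = ¬1 = 2
p ∨ p = 1 ∨ 1 = 1
p ∧ p = 1 ∧ 1 = 1
¬p = ¬1 = 2
(p ∧ p) ∨ ¬p = 1 ∨ 2 = 2
(p ∨ p) ∧ ((p ∧ p) ∨ ¬p) = 1 ∧ 2 = 1
¬((p ∨ p) ∧ (p → p)) ∨ ((p ∨ p) ∧ ((p ∧ p) ∨ ¬p)) = 2 ∨ 1 = 2
No assignment yields a value below 2, so this is the minimum.

2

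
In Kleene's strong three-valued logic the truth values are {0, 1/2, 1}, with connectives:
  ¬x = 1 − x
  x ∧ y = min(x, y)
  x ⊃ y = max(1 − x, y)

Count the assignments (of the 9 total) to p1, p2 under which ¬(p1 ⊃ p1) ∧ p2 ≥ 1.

p1 = 0, p2 = 0 ↦ 0  <
p1 = 0, p2 = 1/2 ↦ 0  <
p1 = 0, p2 = 1 ↦ 0  <
p1 = 1/2, p2 = 0 ↦ 0  <
p1 = 1/2, p2 = 1/2 ↦ 1/2  <
p1 = 1/2, p2 = 1 ↦ 1/2  <
p1 = 1, p2 = 0 ↦ 0  <
p1 = 1, p2 = 1/2 ↦ 0  <
p1 = 1, p2 = 1 ↦ 0  <
So 0 of the 9 assignments meet the threshold.

0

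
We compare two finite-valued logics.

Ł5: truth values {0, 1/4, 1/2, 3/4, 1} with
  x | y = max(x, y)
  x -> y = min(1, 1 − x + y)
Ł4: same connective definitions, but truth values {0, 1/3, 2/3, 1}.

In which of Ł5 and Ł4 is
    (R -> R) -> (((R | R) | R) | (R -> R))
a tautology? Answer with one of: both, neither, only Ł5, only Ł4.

both

In Ł5: every assignment gives 1 — tautology.
In Ł4: every assignment gives 1 — tautology.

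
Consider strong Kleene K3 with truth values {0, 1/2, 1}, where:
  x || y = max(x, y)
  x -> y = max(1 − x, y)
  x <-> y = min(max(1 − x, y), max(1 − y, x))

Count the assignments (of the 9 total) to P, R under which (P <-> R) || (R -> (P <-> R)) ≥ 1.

P = 0, R = 0 ↦ 1  ≥
P = 0, R = 1/2 ↦ 1/2  <
P = 0, R = 1 ↦ 0  <
P = 1/2, R = 0 ↦ 1  ≥
P = 1/2, R = 1/2 ↦ 1/2  <
P = 1/2, R = 1 ↦ 1/2  <
P = 1, R = 0 ↦ 1  ≥
P = 1, R = 1/2 ↦ 1/2  <
P = 1, R = 1 ↦ 1  ≥
So 4 of the 9 assignments meet the threshold.

4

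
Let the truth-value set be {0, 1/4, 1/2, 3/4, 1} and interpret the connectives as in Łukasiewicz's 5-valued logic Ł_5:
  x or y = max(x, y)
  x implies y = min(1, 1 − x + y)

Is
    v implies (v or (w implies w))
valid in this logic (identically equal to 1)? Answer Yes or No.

Yes

At v = 1/4, w = 1/4, for instance:
w implies w = 1/4 implies 1/4 = 1
v or (w implies w) = 1/4 or 1 = 1
v implies (v or (w implies w)) = 1/4 implies 1 = 1
and checking the remaining 24 assignments likewise gives ≥ 1 in every case.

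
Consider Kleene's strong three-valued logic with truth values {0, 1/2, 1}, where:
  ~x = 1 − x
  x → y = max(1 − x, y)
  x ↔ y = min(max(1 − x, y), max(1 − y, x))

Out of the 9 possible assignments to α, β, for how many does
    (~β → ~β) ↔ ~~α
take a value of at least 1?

α = 0, β = 0 ↦ 0  <
α = 0, β = 1/2 ↦ 1/2  <
α = 0, β = 1 ↦ 0  <
α = 1/2, β = 0 ↦ 1/2  <
α = 1/2, β = 1/2 ↦ 1/2  <
α = 1/2, β = 1 ↦ 1/2  <
α = 1, β = 0 ↦ 1  ≥
α = 1, β = 1/2 ↦ 1/2  <
α = 1, β = 1 ↦ 1  ≥
So 2 of the 9 assignments meet the threshold.

2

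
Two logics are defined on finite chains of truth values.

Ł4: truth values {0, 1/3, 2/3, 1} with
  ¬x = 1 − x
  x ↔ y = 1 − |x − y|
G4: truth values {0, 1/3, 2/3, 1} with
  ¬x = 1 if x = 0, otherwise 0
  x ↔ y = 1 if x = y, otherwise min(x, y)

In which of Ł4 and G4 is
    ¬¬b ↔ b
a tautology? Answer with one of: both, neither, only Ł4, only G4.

only Ł4

In Ł4: every assignment gives 1 — tautology.
In G4: at b = 1/3 the value is 1/3 — not a tautology.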